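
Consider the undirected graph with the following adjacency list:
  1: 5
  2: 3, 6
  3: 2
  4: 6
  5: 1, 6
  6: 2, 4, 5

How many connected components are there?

Starting from 1 we can reach 1, 2, 3, 4, 5, 6. That is one component of size 6.
Total: 1 component.

1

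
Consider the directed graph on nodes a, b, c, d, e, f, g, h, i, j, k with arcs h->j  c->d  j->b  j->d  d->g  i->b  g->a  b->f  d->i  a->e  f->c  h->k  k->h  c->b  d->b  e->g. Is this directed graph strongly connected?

No

There is no directed path from e to c, so the graph is not strongly connected.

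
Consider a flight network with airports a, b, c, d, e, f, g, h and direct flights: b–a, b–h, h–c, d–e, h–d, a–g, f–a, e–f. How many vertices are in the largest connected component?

8

Starting from a we can reach a, b, c, d, e, f, g, h. That is one component of size 8.
The largest has 8 vertices.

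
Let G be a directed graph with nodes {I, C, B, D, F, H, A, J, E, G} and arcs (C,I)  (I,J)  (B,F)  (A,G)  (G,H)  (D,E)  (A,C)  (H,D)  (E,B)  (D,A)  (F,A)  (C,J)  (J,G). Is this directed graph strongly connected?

Yes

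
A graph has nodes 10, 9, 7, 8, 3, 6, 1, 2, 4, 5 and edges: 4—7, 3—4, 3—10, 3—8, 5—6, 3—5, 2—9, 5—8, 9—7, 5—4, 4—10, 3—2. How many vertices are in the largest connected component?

1 is isolated — a component by itself.
Starting from 2 we can reach 2, 3, 4, 5, 6, 7, 8, 9, 10. That is one component of size 9.
The largest has 9 vertices.

9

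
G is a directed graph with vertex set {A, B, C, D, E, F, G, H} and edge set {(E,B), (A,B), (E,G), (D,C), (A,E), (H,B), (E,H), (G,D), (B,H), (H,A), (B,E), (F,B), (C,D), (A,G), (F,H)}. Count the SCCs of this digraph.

{A, B, E, H} are all mutually reachable — one SCC of size 4.
{C, D} are all mutually reachable — one SCC of size 2.
{F} is an SCC by itself.
{G} is an SCC by itself.
That gives 4 strongly connected components.

4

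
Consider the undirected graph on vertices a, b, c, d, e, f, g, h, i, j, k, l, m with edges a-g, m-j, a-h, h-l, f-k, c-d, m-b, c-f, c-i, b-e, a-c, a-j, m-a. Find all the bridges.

The edges on the cycle m-a-j-m are not bridges since each lies on that cycle.
But removing a-c disconnects a from c; removing c-f disconnects c from f; removing e-b disconnects e from b; removing h-l disconnects h from l — these are bridges.
In total 10 edges are bridges.

a-c, a-g, a-h, b-e, b-m, c-d, c-f, c-i, f-k, h-l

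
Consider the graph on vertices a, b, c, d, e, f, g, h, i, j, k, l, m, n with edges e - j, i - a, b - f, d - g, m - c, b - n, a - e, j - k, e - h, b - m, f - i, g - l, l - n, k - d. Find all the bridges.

b-m, c-m, e-h

The edges on the cycle b-f-i-a-e-j-k-d-g-l-n-b are not bridges since each lies on that cycle.
But removing m - c disconnects m from c; removing h - e disconnects h from e; removing b - m disconnects b from m — these are bridges.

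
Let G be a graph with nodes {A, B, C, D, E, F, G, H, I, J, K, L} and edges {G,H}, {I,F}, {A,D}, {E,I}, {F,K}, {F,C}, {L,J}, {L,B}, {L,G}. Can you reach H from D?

No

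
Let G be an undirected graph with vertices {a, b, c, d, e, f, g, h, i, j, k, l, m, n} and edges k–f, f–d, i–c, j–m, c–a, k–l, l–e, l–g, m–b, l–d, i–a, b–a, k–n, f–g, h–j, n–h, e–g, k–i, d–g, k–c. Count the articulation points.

1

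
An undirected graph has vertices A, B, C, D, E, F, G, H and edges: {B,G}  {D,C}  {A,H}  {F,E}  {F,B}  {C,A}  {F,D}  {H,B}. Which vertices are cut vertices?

B, F

Removing B increases the component count from 1 to 2, so B is a cut vertex.
Removing F increases the component count from 1 to 2, so F is a cut vertex.
By contrast removing C leaves 1 component; it is not a cut vertex. No other vertex is a cut vertex either.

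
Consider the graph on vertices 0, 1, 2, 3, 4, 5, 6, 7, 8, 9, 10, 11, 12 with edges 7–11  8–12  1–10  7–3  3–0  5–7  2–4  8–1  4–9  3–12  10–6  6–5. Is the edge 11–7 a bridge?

Yes

Removing 11–7 leaves no path between 11 and 7: the component count goes from 2 to 3. So it is a bridge.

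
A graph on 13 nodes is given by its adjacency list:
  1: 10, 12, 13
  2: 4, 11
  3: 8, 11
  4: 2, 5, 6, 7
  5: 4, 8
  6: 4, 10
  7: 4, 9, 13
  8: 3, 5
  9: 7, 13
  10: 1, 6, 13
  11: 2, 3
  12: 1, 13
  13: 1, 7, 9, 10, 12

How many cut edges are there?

0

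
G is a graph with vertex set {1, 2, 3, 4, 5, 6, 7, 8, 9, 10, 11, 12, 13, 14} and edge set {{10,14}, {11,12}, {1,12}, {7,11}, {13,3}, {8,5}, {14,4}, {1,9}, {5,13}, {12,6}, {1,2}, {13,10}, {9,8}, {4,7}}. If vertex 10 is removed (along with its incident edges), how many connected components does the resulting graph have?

1

With 10 gone, the remaining components are: {1, 2, 3, 4, 5, 6, 7, 8, 9, 11, 12, 13, 14}.
That is 1 component.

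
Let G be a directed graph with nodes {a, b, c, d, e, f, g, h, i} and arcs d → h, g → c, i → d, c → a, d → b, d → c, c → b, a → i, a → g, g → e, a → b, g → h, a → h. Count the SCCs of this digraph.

5

{a, c, d, g, i} are all mutually reachable — one SCC of size 5.
{h} is an SCC by itself.
{b} is an SCC by itself.
{f} is an SCC by itself.
{e} is an SCC by itself.
That gives 5 strongly connected components.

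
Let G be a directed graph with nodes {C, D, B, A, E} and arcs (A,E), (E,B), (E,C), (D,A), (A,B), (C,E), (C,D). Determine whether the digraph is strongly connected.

No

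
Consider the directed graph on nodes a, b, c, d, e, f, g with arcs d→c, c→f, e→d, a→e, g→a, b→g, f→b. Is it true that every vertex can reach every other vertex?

Yes

From a we can reach every vertex (a, b, c, d, e, f, g), and every vertex can reach a (a, b, c, d, e, f, g). So the whole graph is one strongly connected component.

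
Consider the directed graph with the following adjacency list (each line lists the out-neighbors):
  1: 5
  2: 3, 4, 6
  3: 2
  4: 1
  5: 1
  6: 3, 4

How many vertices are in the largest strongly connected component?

{2, 3, 6} are all mutually reachable — one SCC of size 3.
{1, 5} are all mutually reachable — one SCC of size 2.
{4} is an SCC by itself.
The largest has 3 vertices.

3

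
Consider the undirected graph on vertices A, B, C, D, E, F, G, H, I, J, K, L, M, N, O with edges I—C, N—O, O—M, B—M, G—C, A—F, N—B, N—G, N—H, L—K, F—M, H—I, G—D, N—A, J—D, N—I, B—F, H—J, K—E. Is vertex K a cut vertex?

Yes

Deleting K raises the number of components from 2 to 3, so K is a cut vertex.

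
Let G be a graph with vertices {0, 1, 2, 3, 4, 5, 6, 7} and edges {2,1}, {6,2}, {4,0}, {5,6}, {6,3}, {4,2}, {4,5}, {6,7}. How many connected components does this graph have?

Starting from 0 we can reach 0, 1, 2, 3, 4, 5, 6, 7. That is one component of size 8.
Total: 1 component.

1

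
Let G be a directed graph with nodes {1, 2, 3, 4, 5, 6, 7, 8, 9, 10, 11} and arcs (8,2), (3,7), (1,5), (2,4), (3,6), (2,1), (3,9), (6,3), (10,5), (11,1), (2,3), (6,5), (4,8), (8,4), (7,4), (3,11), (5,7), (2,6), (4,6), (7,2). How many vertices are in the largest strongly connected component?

9

{1, 2, 3, 4, 5, 6, 7, 8, 11} are all mutually reachable — one SCC of size 9.
{10} is an SCC by itself.
{9} is an SCC by itself.
The largest has 9 vertices.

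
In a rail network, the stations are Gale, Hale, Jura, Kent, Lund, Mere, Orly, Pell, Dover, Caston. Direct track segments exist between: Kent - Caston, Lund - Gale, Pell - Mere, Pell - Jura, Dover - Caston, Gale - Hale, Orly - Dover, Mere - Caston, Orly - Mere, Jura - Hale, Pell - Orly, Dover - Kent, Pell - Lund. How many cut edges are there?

0

The edges on the cycle Pell-Lund-Gale-Hale-Jura-Pell are not bridges since each lies on that cycle.
Every edge lies on some cycle, so there are no bridges.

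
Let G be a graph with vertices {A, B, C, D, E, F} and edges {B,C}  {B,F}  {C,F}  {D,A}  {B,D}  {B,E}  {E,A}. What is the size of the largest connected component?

Starting from A we can reach A, B, C, D, E, F. That is one component of size 6.
The largest has 6 vertices.

6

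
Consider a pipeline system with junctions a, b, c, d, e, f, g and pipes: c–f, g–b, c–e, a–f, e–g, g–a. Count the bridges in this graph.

1

The edges on the cycle c-e-g-a-f-c are not bridges since each lies on that cycle.
But removing g–b disconnects g from b — this is a bridge.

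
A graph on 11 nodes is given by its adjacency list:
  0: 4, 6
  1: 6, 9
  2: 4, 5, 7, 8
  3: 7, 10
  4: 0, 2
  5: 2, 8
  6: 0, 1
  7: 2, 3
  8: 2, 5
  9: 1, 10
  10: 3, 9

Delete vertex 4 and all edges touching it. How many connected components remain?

1

With 4 gone, the remaining components are: {0, 1, 2, 3, 5, 6, 7, 8, 9, 10}.
That is 1 component.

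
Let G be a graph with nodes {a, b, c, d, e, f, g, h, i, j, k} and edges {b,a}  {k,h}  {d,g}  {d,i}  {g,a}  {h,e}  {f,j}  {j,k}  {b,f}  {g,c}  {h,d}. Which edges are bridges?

The edges on the cycle b-f-j-k-h-d-g-a-b are not bridges since each lies on that cycle.
But removing c–g disconnects c from g; removing i–d disconnects i from d; removing e–h disconnects e from h — these are bridges.

c-g, d-i, e-h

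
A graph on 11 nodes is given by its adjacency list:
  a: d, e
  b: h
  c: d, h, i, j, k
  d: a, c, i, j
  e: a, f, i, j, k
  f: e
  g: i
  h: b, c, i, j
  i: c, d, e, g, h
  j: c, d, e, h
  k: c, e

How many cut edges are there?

3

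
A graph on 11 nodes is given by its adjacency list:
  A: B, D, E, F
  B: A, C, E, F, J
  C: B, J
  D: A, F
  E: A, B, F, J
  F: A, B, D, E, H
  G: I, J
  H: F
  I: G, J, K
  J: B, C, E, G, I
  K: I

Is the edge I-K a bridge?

Removing I-K leaves no path between I and K: the component count goes from 1 to 2. So it is a bridge.

Yes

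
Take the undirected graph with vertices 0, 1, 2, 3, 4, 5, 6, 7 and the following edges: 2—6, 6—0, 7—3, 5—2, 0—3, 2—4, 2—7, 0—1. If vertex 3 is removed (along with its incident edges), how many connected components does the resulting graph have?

1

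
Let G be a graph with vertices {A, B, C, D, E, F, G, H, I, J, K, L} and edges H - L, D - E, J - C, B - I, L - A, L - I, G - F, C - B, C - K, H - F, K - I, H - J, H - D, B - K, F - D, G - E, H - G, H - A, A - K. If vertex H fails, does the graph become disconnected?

Deleting H raises the number of components from 1 to 2, so H is a cut vertex.

Yes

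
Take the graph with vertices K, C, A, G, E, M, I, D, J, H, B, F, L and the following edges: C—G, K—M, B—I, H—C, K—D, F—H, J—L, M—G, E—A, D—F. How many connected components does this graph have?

Starting from B we can reach B, I. That is one component of size 2.
Starting from J we can reach J, L. That is one component of size 2.
Starting from A we can reach A, E. That is one component of size 2.
Starting from C we can reach C, D, F, G, H, K, M. That is one component of size 7.
Total: 4 components.

4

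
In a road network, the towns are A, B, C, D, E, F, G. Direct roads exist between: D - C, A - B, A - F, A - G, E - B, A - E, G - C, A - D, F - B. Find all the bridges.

none

The edges on the cycle A-F-B-A are not bridges since each lies on that cycle.
Every edge lies on some cycle, so there are no bridges.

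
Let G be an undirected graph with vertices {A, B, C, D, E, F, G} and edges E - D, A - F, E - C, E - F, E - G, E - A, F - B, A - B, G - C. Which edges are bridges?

The edges on the cycle E-G-C-E are not bridges since each lies on that cycle.
But removing D - E disconnects D from E — this is a bridge.

D-E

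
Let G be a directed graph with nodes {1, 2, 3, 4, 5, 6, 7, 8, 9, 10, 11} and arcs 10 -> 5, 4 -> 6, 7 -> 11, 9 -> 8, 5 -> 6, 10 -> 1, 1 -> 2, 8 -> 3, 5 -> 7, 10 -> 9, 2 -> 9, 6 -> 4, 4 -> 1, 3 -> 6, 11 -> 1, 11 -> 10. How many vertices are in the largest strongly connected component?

7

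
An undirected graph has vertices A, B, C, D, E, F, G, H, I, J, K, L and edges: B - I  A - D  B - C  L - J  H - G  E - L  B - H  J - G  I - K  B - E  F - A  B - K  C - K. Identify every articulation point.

A, B

Removing A increases the component count from 2 to 3, so A is a cut vertex.
Removing B increases the component count from 2 to 3, so B is a cut vertex.
By contrast removing F leaves 2 components; it is not a cut vertex. No other vertex is a cut vertex either.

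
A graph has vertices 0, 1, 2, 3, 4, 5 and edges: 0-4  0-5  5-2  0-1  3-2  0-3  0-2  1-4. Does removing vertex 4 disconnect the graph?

No

Deleting 4 leaves 1 component (was 1) (its neighbors 0, 1 remain connected to each other), so 4 is not a cut vertex.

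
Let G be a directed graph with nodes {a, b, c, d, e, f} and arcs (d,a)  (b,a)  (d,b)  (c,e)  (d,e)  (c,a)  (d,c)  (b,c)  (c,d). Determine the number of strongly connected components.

4

{b, c, d} are all mutually reachable — one SCC of size 3.
{a} is an SCC by itself.
{f} is an SCC by itself.
{e} is an SCC by itself.
That gives 4 strongly connected components.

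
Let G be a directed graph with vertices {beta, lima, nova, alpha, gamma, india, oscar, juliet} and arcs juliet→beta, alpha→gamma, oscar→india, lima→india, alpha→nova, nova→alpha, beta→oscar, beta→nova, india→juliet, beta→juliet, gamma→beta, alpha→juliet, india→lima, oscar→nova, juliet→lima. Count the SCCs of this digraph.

{beta, lima, nova, alpha, gamma, india, oscar, juliet} are all mutually reachable — one SCC of size 8.
That gives 1 strongly connected component.

1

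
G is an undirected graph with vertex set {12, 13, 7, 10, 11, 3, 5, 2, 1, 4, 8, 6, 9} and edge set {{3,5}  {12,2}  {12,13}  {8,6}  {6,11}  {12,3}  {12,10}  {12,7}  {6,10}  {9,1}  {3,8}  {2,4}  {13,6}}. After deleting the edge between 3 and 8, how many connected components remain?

2

3 and 8 are still connected via 3-12-13-6-8, so the component count stays at 2.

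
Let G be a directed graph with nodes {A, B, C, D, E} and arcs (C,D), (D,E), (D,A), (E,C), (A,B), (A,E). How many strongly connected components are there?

2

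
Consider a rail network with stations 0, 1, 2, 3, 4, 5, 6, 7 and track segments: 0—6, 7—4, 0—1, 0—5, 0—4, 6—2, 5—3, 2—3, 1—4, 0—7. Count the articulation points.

1

Removing 0 increases the component count from 1 to 2, so 0 is a cut vertex.
By contrast removing 3 leaves 1 component; it is not a cut vertex. No other vertex is a cut vertex either.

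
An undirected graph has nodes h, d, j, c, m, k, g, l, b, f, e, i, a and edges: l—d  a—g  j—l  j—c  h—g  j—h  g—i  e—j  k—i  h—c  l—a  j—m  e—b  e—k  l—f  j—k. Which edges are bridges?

b-e, d-l, f-l, j-m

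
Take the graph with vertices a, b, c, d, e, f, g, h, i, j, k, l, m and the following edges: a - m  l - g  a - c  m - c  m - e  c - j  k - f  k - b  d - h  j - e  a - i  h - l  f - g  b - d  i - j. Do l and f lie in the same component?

Yes

From l we can reach b, d, f, g, h, k, l, which includes f.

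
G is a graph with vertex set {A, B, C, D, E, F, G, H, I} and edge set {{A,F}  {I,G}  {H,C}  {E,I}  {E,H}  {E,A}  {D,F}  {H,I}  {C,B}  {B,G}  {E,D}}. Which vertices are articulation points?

E

Removing E increases the component count from 1 to 2, so E is a cut vertex.
By contrast removing G leaves 1 component; it is not a cut vertex. No other vertex is a cut vertex either.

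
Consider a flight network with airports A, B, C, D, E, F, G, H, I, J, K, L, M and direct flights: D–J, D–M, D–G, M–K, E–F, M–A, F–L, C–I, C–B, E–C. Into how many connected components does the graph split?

3

H is isolated — a component by itself.
Starting from A we can reach A, D, G, J, K, M. That is one component of size 6.
Starting from B we can reach B, C, E, F, I, L. That is one component of size 6.
Total: 3 components.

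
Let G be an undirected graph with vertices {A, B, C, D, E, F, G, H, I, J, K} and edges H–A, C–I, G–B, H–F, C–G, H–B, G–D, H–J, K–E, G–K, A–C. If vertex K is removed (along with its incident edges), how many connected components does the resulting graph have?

2

With K gone, the remaining components are: {E}; {A, B, C, D, F, G, H, I, J}.
That is 2 components.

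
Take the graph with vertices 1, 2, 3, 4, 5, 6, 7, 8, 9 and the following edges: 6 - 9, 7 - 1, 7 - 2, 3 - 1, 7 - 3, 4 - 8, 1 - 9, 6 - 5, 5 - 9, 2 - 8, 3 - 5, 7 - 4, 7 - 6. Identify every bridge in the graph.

none

The edges on the cycle 7-3-5-6-7 are not bridges since each lies on that cycle.
Every edge lies on some cycle, so there are no bridges.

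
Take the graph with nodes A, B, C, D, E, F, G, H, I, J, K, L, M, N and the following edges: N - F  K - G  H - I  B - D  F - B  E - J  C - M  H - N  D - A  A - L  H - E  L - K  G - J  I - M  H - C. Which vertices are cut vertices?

H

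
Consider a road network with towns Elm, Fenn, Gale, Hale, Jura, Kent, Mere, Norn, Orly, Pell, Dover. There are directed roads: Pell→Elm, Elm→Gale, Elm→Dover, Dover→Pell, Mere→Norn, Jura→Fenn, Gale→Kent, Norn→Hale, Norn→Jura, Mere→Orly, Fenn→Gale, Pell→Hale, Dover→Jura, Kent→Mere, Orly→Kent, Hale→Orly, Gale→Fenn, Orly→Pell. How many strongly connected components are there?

1

{Elm, Fenn, Gale, Hale, Jura, Kent, Mere, Norn, Orly, Pell, Dover} are all mutually reachable — one SCC of size 11.
That gives 1 strongly connected component.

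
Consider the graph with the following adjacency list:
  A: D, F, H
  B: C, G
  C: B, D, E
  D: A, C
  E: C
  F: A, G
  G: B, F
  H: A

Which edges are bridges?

The edges on the cycle G-F-A-D-C-B-G are not bridges since each lies on that cycle.
But removing C-E disconnects C from E; removing A-H disconnects A from H — these are bridges.

A-H, C-E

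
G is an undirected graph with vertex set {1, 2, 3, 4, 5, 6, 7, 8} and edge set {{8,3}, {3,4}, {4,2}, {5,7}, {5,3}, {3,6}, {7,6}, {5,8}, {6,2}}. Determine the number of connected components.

2

1 is isolated — a component by itself.
Starting from 2 we can reach 2, 3, 4, 5, 6, 7, 8. That is one component of size 7.
Total: 2 components.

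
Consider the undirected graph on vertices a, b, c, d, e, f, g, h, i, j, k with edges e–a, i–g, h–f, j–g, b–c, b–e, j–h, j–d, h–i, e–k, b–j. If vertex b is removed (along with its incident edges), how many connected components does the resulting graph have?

3

With b gone, the remaining components are: {c}; {a, e, k}; {d, f, g, h, i, j}.
That is 3 components.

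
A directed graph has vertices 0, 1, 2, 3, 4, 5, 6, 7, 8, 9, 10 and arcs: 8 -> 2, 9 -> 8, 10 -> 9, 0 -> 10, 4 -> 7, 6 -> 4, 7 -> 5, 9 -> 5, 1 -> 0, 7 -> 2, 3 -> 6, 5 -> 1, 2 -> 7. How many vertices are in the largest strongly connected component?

8

{0, 1, 2, 5, 7, 8, 9, 10} are all mutually reachable — one SCC of size 8.
{4} is an SCC by itself.
{3} is an SCC by itself.
{6} is an SCC by itself.
The largest has 8 vertices.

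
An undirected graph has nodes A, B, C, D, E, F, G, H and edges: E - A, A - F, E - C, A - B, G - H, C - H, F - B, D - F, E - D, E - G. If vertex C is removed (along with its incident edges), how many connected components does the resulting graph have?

With C gone, the remaining components are: {A, B, D, E, F, G, H}.
That is 1 component.

1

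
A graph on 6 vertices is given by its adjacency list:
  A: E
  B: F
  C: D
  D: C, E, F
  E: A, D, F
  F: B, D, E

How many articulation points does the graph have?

Removing D increases the component count from 1 to 2, so D is a cut vertex.
Removing E increases the component count from 1 to 2, so E is a cut vertex.
Removing F increases the component count from 1 to 2, so F is a cut vertex.
By contrast removing B leaves 1 component; it is not a cut vertex. No other vertex is a cut vertex either.

3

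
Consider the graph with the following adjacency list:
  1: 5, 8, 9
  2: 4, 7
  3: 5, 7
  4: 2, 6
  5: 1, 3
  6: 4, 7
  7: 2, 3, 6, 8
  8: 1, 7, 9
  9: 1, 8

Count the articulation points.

1

Removing 7 increases the component count from 1 to 2, so 7 is a cut vertex.
By contrast removing 2 leaves 1 component; it is not a cut vertex. No other vertex is a cut vertex either.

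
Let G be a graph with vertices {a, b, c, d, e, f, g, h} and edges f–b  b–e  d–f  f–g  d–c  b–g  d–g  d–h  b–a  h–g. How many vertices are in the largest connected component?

8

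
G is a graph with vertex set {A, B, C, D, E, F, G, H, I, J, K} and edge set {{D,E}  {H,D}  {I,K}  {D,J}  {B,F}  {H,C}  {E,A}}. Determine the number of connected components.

4

G is isolated — a component by itself.
Starting from B we can reach B, F. That is one component of size 2.
Starting from I we can reach I, K. That is one component of size 2.
Starting from A we can reach A, C, D, E, H, J. That is one component of size 6.
Total: 4 components.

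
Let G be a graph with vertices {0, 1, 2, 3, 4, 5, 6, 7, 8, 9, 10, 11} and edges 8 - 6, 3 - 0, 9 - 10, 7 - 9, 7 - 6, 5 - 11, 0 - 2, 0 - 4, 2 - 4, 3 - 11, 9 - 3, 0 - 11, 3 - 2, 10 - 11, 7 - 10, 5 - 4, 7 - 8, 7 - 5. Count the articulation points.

1

Removing 7 increases the component count from 2 to 3, so 7 is a cut vertex.
By contrast removing 0 leaves 2 components; it is not a cut vertex. No other vertex is a cut vertex either.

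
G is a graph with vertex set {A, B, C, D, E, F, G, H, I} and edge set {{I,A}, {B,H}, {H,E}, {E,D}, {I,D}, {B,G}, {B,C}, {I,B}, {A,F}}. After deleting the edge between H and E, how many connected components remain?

1

H and E are still connected via H-B-I-D-E, so the component count stays at 1.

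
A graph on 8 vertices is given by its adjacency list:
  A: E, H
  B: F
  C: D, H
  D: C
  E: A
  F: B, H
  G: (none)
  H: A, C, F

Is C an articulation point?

Deleting C raises the number of components from 2 to 3, so C is a cut vertex.

Yes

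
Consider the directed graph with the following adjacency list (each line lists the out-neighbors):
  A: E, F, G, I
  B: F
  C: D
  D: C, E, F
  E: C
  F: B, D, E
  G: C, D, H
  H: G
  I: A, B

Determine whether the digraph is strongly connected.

There is no directed path from D to G, so the graph is not strongly connected.

No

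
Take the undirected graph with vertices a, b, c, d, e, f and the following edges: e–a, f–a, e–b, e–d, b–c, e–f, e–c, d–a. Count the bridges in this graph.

0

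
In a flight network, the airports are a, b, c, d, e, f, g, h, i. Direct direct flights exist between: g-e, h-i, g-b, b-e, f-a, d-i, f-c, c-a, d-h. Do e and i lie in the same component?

The component containing e is {b, e, g}, and i is not in it.

No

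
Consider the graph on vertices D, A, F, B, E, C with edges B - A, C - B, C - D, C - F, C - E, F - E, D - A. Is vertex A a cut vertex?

No

Deleting A leaves 1 component (was 1) (its neighbors B, D remain connected to each other), so A is not a cut vertex.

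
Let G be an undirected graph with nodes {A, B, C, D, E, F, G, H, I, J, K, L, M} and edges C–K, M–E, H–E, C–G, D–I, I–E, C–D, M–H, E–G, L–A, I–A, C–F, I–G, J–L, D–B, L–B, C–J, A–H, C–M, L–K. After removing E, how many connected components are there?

1

With E gone, the remaining components are: {A, B, C, D, F, G, H, I, J, K, L, M}.
That is 1 component.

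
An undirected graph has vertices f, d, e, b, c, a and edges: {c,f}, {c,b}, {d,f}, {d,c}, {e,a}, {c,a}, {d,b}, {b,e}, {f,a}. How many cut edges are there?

0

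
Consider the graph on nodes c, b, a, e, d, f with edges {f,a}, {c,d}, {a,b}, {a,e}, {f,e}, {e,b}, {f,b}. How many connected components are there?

2

Starting from c we can reach c, d. That is one component of size 2.
Starting from a we can reach a, b, e, f. That is one component of size 4.
Total: 2 components.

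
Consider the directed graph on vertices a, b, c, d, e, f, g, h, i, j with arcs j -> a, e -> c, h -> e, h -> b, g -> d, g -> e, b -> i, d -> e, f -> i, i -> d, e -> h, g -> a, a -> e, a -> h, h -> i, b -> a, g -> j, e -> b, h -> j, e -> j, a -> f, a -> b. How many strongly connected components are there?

3

{a, b, d, e, f, h, i, j} are all mutually reachable — one SCC of size 8.
{g} is an SCC by itself.
{c} is an SCC by itself.
That gives 3 strongly connected components.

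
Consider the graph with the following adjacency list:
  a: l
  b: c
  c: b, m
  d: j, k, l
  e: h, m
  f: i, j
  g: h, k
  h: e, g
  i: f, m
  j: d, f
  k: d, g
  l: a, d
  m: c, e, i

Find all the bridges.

a-l, b-c, c-m, d-l

The edges on the cycle h-g-k-d-j-f-i-m-e-h are not bridges since each lies on that cycle.
But removing c-b disconnects c from b; removing l-a disconnects l from a; removing l-d disconnects l from d; removing c-m disconnects c from m — these are bridges.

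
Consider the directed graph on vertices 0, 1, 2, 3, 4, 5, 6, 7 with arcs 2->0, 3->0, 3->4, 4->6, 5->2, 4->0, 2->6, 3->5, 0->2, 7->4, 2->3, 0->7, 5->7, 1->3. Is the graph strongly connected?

No

There is no directed path from 7 to 1, so the graph is not strongly connected.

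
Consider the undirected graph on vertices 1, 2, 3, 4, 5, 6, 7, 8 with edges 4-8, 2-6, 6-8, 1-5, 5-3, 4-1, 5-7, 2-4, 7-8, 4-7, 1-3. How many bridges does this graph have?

0

The edges on the cycle 1-5-3-1 are not bridges since each lies on that cycle.
Every edge lies on some cycle, so there are no bridges.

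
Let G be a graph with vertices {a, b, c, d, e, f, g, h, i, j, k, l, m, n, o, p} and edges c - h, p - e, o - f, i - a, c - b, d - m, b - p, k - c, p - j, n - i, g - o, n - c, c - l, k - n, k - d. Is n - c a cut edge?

No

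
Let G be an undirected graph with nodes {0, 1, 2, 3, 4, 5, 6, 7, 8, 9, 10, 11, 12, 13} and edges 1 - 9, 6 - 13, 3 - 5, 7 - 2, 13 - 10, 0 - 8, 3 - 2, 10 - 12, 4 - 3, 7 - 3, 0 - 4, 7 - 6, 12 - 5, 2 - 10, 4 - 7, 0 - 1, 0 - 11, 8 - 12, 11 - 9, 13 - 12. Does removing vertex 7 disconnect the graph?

No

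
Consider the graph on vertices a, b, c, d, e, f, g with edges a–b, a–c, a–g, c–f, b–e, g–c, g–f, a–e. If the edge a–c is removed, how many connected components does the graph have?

2

a and c are still connected via a-g-c, so the component count stays at 2.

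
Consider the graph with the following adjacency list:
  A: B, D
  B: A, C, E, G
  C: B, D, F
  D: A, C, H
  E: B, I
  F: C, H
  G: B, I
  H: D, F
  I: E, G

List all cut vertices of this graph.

Removing B increases the component count from 1 to 2, so B is a cut vertex.
By contrast removing D leaves 1 component; it is not a cut vertex. No other vertex is a cut vertex either.

B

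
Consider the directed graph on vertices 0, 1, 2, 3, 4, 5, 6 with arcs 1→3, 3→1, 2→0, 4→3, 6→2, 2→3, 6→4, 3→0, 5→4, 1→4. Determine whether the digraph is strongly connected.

No

There is no directed path from 0 to 4, so the graph is not strongly connected.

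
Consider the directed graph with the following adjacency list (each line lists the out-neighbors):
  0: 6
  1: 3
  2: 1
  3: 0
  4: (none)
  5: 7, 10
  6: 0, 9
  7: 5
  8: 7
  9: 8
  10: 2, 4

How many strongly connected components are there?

2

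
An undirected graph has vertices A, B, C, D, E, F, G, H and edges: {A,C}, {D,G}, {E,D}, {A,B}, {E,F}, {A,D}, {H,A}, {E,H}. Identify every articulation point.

Removing A increases the component count from 1 to 3, so A is a cut vertex.
Removing D increases the component count from 1 to 2, so D is a cut vertex.
Removing E increases the component count from 1 to 2, so E is a cut vertex.
By contrast removing G leaves 1 component; it is not a cut vertex. No other vertex is a cut vertex either.

A, D, E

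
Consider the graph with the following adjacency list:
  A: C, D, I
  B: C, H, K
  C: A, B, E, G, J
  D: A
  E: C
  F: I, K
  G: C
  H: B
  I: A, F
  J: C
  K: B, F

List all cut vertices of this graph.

Removing A increases the component count from 1 to 2, so A is a cut vertex.
Removing B increases the component count from 1 to 2, so B is a cut vertex.
Removing C increases the component count from 1 to 4, so C is a cut vertex.
By contrast removing H leaves 1 component; it is not a cut vertex. No other vertex is a cut vertex either.

A, B, C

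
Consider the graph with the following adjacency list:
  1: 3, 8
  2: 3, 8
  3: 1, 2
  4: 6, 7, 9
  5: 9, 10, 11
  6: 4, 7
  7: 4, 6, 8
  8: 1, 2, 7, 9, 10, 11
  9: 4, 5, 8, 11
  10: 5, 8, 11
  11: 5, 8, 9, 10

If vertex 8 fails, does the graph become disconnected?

Yes

Deleting 8 raises the number of components from 1 to 2, so 8 is a cut vertex.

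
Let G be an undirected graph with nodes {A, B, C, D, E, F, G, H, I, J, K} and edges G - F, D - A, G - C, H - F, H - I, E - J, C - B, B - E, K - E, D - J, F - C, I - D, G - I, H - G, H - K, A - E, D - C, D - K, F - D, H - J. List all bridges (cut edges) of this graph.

none

The edges on the cycle D-K-E-A-D are not bridges since each lies on that cycle.
Every edge lies on some cycle, so there are no bridges.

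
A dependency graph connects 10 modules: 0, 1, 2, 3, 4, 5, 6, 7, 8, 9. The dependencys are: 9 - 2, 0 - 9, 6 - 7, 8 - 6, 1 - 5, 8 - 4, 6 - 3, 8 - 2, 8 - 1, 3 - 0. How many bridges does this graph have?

The edges on the cycle 8-6-3-0-9-2-8 are not bridges since each lies on that cycle.
But removing 5 - 1 disconnects 5 from 1; removing 6 - 7 disconnects 6 from 7; removing 8 - 1 disconnects 8 from 1; removing 8 - 4 disconnects 8 from 4 — these are bridges.
That makes 4 bridges.

4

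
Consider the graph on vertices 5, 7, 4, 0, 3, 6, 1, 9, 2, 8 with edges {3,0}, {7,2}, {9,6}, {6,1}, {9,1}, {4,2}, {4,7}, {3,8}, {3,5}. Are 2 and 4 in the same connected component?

From 2 we can reach 2, 4, 7, which includes 4.

Yes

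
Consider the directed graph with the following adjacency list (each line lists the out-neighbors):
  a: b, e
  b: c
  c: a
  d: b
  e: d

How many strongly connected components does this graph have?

{a, b, c, d, e} are all mutually reachable — one SCC of size 5.
That gives 1 strongly connected component.

1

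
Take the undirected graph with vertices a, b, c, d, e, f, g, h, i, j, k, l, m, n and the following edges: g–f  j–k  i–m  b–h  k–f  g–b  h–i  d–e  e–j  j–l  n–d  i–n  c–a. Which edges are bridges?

The edges on the cycle g-b-h-i-n-d-e-j-k-f-g are not bridges since each lies on that cycle.
But removing c–a disconnects c from a; removing m–i disconnects m from i; removing l–j disconnects l from j — these are bridges.

a-c, i-m, j-l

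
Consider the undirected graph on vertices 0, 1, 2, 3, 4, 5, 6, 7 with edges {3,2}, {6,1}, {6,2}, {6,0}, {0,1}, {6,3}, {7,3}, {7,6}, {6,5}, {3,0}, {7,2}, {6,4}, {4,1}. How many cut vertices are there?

1

Removing 6 increases the component count from 1 to 2, so 6 is a cut vertex.
By contrast removing 7 leaves 1 component; it is not a cut vertex. No other vertex is a cut vertex either.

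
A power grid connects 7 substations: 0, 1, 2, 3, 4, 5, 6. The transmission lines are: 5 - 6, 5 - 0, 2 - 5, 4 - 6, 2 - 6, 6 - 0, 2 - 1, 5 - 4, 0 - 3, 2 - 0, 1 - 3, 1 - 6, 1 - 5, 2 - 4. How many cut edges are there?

The edges on the cycle 2-1-6-4-2 are not bridges since each lies on that cycle.
Every edge lies on some cycle, so there are no bridges.

0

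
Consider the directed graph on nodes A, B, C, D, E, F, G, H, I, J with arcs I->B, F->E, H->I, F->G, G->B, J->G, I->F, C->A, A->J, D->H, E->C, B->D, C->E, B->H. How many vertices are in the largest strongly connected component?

10

{A, B, C, D, E, F, G, H, I, J} are all mutually reachable — one SCC of size 10.
The largest has 10 vertices.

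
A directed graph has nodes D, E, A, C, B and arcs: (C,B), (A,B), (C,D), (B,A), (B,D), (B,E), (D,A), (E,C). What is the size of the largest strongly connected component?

{A, B, C, D, E} are all mutually reachable — one SCC of size 5.
The largest has 5 vertices.

5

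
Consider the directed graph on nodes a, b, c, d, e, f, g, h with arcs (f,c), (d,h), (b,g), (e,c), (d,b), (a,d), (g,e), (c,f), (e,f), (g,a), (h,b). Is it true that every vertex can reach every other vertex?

No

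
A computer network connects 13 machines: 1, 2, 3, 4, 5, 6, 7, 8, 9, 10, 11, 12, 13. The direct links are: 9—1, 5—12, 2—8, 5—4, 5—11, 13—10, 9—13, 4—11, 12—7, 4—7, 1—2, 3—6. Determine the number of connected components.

3

Starting from 3 we can reach 3, 6. That is one component of size 2.
Starting from 4 we can reach 4, 5, 7, 11, 12. That is one component of size 5.
Starting from 1 we can reach 1, 2, 8, 9, 10, 13. That is one component of size 6.
Total: 3 components.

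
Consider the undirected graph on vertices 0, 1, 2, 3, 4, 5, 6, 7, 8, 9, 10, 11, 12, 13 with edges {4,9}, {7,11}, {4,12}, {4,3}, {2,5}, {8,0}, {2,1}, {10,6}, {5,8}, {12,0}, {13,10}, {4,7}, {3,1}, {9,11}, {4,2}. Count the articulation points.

2

Removing 4 increases the component count from 2 to 3, so 4 is a cut vertex.
Removing 10 increases the component count from 2 to 3, so 10 is a cut vertex.
By contrast removing 3 leaves 2 components; it is not a cut vertex. No other vertex is a cut vertex either.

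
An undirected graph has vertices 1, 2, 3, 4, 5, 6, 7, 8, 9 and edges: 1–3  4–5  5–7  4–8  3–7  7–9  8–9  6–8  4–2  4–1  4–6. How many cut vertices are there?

Removing 4 increases the component count from 1 to 2, so 4 is a cut vertex.
By contrast removing 3 leaves 1 component; it is not a cut vertex. No other vertex is a cut vertex either.

1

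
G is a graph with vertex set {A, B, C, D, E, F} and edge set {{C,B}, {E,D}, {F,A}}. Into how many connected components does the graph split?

Starting from A we can reach A, F. That is one component of size 2.
Starting from B we can reach B, C. That is one component of size 2.
Starting from D we can reach D, E. That is one component of size 2.
Total: 3 components.

3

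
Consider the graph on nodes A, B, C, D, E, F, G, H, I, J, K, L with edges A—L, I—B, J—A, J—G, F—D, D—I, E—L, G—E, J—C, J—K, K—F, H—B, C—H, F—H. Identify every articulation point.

J

Removing J increases the component count from 1 to 2, so J is a cut vertex.
By contrast removing H leaves 1 component; it is not a cut vertex. No other vertex is a cut vertex either.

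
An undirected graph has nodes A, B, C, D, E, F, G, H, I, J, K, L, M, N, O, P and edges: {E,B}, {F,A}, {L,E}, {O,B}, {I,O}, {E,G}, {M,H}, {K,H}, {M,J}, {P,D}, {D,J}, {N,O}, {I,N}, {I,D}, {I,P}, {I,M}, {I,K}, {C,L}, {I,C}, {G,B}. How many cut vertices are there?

1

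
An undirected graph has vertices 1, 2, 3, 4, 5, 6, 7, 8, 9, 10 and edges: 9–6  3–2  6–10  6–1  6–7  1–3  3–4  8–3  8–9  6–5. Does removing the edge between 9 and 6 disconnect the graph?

After removing 9–6, the path 9-8-3-1-6 still connects them, so the edge is not a bridge.

No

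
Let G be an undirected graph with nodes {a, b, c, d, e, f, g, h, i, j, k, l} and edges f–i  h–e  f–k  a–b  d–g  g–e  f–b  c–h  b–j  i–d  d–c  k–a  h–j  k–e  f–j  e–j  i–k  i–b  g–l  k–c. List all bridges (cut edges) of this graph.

The edges on the cycle f-i-d-c-h-e-k-f are not bridges since each lies on that cycle.
But removing l–g disconnects l from g — this is a bridge.

g-l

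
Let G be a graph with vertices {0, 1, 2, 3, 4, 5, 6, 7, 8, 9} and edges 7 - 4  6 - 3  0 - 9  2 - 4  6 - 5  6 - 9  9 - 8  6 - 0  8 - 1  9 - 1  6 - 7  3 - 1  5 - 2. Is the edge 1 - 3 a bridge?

No

After removing 1 - 3, the path 1-9-6-3 still connects them, so the edge is not a bridge.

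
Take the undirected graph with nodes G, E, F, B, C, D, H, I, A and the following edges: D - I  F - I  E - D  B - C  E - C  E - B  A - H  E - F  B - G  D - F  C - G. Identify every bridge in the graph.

The edges on the cycle E-D-I-F-E are not bridges since each lies on that cycle.
But removing H - A disconnects H from A — this is a bridge.

A-H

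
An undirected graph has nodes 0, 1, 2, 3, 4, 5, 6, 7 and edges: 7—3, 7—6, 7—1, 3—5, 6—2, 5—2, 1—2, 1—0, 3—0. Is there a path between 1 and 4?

The component containing 1 is {0, 1, 2, 3, 5, 6, 7}, and 4 is not in it.

No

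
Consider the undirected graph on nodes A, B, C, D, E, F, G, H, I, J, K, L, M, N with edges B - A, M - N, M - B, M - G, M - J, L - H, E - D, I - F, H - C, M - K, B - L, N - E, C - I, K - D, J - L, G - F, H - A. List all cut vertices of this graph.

Removing M increases the component count from 1 to 2, so M is a cut vertex.
By contrast removing F leaves 1 component; it is not a cut vertex. No other vertex is a cut vertex either.

M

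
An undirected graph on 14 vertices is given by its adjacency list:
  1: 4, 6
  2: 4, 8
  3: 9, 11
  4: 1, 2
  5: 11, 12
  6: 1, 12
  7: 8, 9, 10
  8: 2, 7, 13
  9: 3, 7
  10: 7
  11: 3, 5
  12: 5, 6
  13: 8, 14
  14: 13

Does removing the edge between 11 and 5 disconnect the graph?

No

After removing 11-5, the path 11-3-9-7-8-2-4-1-6-12-5 still connects them, so the edge is not a bridge.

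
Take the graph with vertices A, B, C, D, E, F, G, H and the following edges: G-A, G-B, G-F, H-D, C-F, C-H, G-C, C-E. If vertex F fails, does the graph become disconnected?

Deleting F leaves 1 component (was 1) (its neighbors C, G remain connected to each other), so F is not a cut vertex.

No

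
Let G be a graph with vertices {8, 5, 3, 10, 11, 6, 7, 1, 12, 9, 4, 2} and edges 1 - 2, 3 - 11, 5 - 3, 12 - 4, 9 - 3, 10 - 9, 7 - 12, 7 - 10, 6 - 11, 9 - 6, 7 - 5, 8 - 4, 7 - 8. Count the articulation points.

Removing 7 increases the component count from 2 to 3, so 7 is a cut vertex.
By contrast removing 4 leaves 2 components; it is not a cut vertex. No other vertex is a cut vertex either.

1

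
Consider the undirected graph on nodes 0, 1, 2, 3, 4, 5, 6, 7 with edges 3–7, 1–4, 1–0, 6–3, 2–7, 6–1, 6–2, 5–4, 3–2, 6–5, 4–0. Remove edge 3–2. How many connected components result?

3 and 2 are still connected via 3-6-2, so the component count stays at 1.

1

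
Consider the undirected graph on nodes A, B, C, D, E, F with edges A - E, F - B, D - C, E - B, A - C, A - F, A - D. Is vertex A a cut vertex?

Yes

Deleting A raises the number of components from 1 to 2, so A is a cut vertex.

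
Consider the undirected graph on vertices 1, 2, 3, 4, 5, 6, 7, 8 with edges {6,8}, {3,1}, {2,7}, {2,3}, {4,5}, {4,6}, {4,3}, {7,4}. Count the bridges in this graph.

4

The edges on the cycle 2-7-4-3-2 are not bridges since each lies on that cycle.
But removing 4—6 disconnects 4 from 6; removing 3—1 disconnects 3 from 1; removing 6—8 disconnects 6 from 8; removing 4—5 disconnects 4 from 5 — these are bridges.
That makes 4 bridges.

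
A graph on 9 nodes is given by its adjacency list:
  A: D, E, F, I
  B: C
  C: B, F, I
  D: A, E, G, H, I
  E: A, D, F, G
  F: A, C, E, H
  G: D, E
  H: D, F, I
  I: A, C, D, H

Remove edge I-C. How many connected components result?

1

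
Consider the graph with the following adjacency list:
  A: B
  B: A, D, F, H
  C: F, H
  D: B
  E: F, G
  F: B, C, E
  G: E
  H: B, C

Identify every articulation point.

B, E, F

Removing B increases the component count from 1 to 3, so B is a cut vertex.
Removing E increases the component count from 1 to 2, so E is a cut vertex.
Removing F increases the component count from 1 to 2, so F is a cut vertex.
By contrast removing H leaves 1 component; it is not a cut vertex. No other vertex is a cut vertex either.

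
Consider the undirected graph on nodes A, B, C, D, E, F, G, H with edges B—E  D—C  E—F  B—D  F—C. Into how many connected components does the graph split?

4

A is isolated — a component by itself.
H is isolated — a component by itself.
G is isolated — a component by itself.
Starting from B we can reach B, C, D, E, F. That is one component of size 5.
Total: 4 components.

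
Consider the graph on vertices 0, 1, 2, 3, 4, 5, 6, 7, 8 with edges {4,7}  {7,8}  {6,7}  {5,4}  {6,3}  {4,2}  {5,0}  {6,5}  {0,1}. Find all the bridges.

0-1, 0-5, 2-4, 3-6, 7-8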